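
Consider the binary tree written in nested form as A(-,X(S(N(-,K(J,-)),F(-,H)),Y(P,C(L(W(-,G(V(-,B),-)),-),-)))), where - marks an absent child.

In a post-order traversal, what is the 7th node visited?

P

Post-order visits the left subtree, then the right subtree, then the node.
At A: no left child.
At A: go right to X.
  At X: go left to S.
    At S: go left to N.
      At N: no left child.
      At N: go right to K.
        At K: go left to J.
          J is a leaf — visit J.
        At K: no right child.
        Visit K.
      Visit N.
    At S: go right to F.
      At F: no left child.
      At F: go right to H.
        H is a leaf — visit H.
      Visit F.
    Visit S.
  At X: go right to Y.
    At Y: go left to P.
      P is a leaf — visit P.
    At Y: go right to C.
      At C: go left to L.
        At L: go left to W.
          At W: no left child.
          At W: go right to G.
            At G: go left to V.
              At V: no left child.
              At V: go right to B.
                B is a leaf — visit B.
              Visit V.
            At G: no right child.
            Visit G.
          Visit W.
        At L: no right child.
        Visit L.
      At C: no right child.
      Visit C.
    Visit Y.
  Visit X.
Visit A.
Full post-order sequence: J, K, N, H, F, S, P, B, V, G, W, L, C, Y, X, A.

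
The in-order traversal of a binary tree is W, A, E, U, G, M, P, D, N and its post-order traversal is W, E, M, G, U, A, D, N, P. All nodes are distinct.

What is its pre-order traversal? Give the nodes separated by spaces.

The last element of post-order is the root; it splits in-order into left and right subtrees.
Root P: left subtree has 6 nodes {W, A, E, U, G, M}, right has 2 {D, N}.
  Root A: left subtree has 1 node {W}, right has 4 {E, U, G, M}.
    Root U: left subtree has 1 node {E}, right has 2 {G, M}.
      Root G: left subtree has 0 nodes { }, right has 1 {M}.
  Root N: left subtree has 1 node {D}, right has 0 { }.

P A W U E G M N D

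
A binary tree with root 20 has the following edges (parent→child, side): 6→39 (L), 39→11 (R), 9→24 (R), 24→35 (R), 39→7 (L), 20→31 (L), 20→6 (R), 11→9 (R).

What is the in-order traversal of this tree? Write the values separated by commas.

In-order visits the left subtree, then the node, then the right subtree.
At 20: go left to 31.
  31 is a leaf — visit 31.
Visit 20.
At 20: go right to 6.
  At 6: go left to 39.
    At 39: go left to 7.
      7 is a leaf — visit 7.
    Visit 39.
    At 39: go right to 11.
      At 11: no left child.
      Visit 11.
      At 11: go right to 9.
        At 9: no left child.
        Visit 9.
        At 9: go right to 24.
          At 24: no left child.
          Visit 24.
          At 24: go right to 35.
            35 is a leaf — visit 35.
  Visit 6.
  At 6: no right child.

31, 20, 7, 39, 11, 9, 24, 35, 6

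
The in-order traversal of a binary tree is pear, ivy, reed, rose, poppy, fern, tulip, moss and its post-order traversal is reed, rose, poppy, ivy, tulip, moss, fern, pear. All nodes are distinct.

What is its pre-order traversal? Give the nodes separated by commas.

pear, fern, ivy, poppy, rose, reed, moss, tulip

The last element of post-order is the root; it splits in-order into left and right subtrees.
Root pear: left subtree has 0 nodes { }, right has 7 {ivy, reed, rose, poppy, fern, tulip, moss}.
  Root fern: left subtree has 4 nodes {ivy, reed, rose, poppy}, right has 2 {tulip, moss}.
    Root ivy: left subtree has 0 nodes { }, right has 3 {reed, rose, poppy}.
      Root poppy: left subtree has 2 nodes {reed, rose}, right has 0 { }.
        Root rose: left subtree has 1 node {reed}, right has 0 { }.
    Root moss: left subtree has 1 node {tulip}, right has 0 { }.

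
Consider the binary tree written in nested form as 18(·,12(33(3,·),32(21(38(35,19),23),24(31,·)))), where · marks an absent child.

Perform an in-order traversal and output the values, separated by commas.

18, 3, 33, 12, 35, 38, 19, 21, 23, 32, 31, 24

In-order visits the left subtree, then the node, then the right subtree.
At 18: no left child.
Visit 18.
At 18: go right to 12.
  At 12: go left to 33.
    At 33: go left to 3.
      3 is a leaf — visit 3.
    Visit 33.
    At 33: no right child.
  Visit 12.
  At 12: go right to 32.
    At 32: go left to 21.
      At 21: go left to 38.
        At 38: go left to 35.
          35 is a leaf — visit 35.
        Visit 38.
        At 38: go right to 19.
          19 is a leaf — visit 19.
      Visit 21.
      At 21: go right to 23.
        23 is a leaf — visit 23.
    Visit 32.
    At 32: go right to 24.
      At 24: go left to 31.
        31 is a leaf — visit 31.
      Visit 24.
      At 24: no right child.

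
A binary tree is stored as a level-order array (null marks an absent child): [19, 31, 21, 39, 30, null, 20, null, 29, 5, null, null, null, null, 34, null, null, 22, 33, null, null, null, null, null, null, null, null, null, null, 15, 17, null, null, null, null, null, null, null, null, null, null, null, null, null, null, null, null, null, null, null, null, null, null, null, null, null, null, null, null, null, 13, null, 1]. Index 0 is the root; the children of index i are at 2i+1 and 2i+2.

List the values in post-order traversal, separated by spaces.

Post-order visits the left subtree, then the right subtree, then the node.
At 19: go left to 31.
  At 31: go left to 39.
    At 39: no left child.
    At 39: go right to 29.
      At 29: go left to 22.
        22 is a leaf — visit 22.
      At 29: go right to 33.
        33 is a leaf — visit 33.
      Visit 29.
    Visit 39.
  At 31: go right to 30.
    At 30: go left to 5.
      5 is a leaf — visit 5.
    At 30: no right child.
    Visit 30.
  Visit 31.
At 19: go right to 21.
  At 21: no left child.
  At 21: go right to 20.
    At 20: no left child.
    At 20: go right to 34.
      At 34: go left to 15.
        At 15: no left child.
        At 15: go right to 13.
          13 is a leaf — visit 13.
        Visit 15.
      At 34: go right to 17.
        At 17: no left child.
        At 17: go right to 1.
          1 is a leaf — visit 1.
        Visit 17.
      Visit 34.
    Visit 20.
  Visit 21.
Visit 19.

22 33 29 39 5 30 31 13 15 1 17 34 20 21 19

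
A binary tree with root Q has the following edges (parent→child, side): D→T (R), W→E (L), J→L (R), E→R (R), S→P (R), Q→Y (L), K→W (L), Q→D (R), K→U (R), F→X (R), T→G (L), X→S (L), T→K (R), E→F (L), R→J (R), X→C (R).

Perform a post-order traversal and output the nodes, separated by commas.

Post-order visits the left subtree, then the right subtree, then the node.
At Q: go left to Y.
  Y is a leaf — visit Y.
At Q: go right to D.
  At D: no left child.
  At D: go right to T.
    At T: go left to G.
      G is a leaf — visit G.
    At T: go right to K.
      At K: go left to W.
        At W: go left to E.
          At E: go left to F.
            At F: no left child.
            At F: go right to X.
              At X: go left to S.
                At S: no left child.
                At S: go right to P.
                  P is a leaf — visit P.
                Visit S.
              At X: go right to C.
                C is a leaf — visit C.
              Visit X.
            Visit F.
          At E: go right to R.
            At R: no left child.
            At R: go right to J.
              At J: no left child.
              At J: go right to L.
                L is a leaf — visit L.
              Visit J.
            Visit R.
          Visit E.
        At W: no right child.
        Visit W.
      At K: go right to U.
        U is a leaf — visit U.
      Visit K.
    Visit T.
  Visit D.
Visit Q.

Y, G, P, S, C, X, F, L, J, R, E, W, U, K, T, D, Q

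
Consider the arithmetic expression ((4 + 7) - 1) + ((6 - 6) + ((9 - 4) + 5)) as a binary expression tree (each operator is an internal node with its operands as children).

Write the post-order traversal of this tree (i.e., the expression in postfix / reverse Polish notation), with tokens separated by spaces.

4 7 + 1 - 6 6 - 9 4 - 5 + + +

Post-order on an expression tree gives postfix notation: for each operator, emit left operand, right operand, then the operator.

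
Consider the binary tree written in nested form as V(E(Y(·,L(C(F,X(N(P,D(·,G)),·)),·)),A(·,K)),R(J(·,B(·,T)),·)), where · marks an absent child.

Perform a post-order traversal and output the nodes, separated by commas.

Post-order visits the left subtree, then the right subtree, then the node.
At V: go left to E.
  At E: go left to Y.
    At Y: no left child.
    At Y: go right to L.
      At L: go left to C.
        At C: go left to F.
          F is a leaf — visit F.
        At C: go right to X.
          At X: go left to N.
            At N: go left to P.
              P is a leaf — visit P.
            At N: go right to D.
              At D: no left child.
              At D: go right to G.
                G is a leaf — visit G.
              Visit D.
            Visit N.
          At X: no right child.
          Visit X.
        Visit C.
      At L: no right child.
      Visit L.
    Visit Y.
  At E: go right to A.
    At A: no left child.
    At A: go right to K.
      K is a leaf — visit K.
    Visit A.
  Visit E.
At V: go right to R.
  At R: go left to J.
    At J: no left child.
    At J: go right to B.
      At B: no left child.
      At B: go right to T.
        T is a leaf — visit T.
      Visit B.
    Visit J.
  At R: no right child.
  Visit R.
Visit V.

F, P, G, D, N, X, C, L, Y, K, A, E, T, B, J, R, V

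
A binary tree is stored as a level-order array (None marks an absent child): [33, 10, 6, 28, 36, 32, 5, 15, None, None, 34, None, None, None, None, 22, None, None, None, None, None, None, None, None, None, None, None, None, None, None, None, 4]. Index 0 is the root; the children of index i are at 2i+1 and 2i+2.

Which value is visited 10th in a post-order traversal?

6

Post-order visits the left subtree, then the right subtree, then the node.
At 33: go left to 10.
  At 10: go left to 28.
    At 28: go left to 15.
      At 15: go left to 22.
        At 22: go left to 4.
          4 is a leaf — visit 4.
        At 22: no right child.
        Visit 22.
      At 15: no right child.
      Visit 15.
    At 28: no right child.
    Visit 28.
  At 10: go right to 36.
    At 36: no left child.
    At 36: go right to 34.
      34 is a leaf — visit 34.
    Visit 36.
  Visit 10.
At 33: go right to 6.
  At 6: go left to 32.
    32 is a leaf — visit 32.
  At 6: go right to 5.
    5 is a leaf — visit 5.
  Visit 6.
Visit 33.
Full post-order sequence: 4, 22, 15, 28, 34, 36, 10, 32, 5, 6, 33.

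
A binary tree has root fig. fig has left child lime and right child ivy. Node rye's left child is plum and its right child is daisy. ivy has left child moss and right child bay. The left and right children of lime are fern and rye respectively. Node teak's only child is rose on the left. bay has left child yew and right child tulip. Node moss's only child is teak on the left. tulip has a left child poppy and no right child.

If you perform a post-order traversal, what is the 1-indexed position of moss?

Post-order visits the left subtree, then the right subtree, then the node.
At fig: go left to lime.
  At lime: go left to fern.
    fern is a leaf — visit fern.
  At lime: go right to rye.
    At rye: go left to plum.
      plum is a leaf — visit plum.
    At rye: go right to daisy.
      daisy is a leaf — visit daisy.
    Visit rye.
  Visit lime.
At fig: go right to ivy.
  At ivy: go left to moss.
    At moss: go left to teak.
      At teak: go left to rose.
        rose is a leaf — visit rose.
      At teak: no right child.
      Visit teak.
    At moss: no right child.
    Visit moss.
  At ivy: go right to bay.
    At bay: go left to yew.
      yew is a leaf — visit yew.
    At bay: go right to tulip.
      At tulip: go left to poppy.
        poppy is a leaf — visit poppy.
      At tulip: no right child.
      Visit tulip.
    Visit bay.
  Visit ivy.
Visit fig.
Full post-order sequence: fern, plum, daisy, rye, lime, rose, teak, moss, yew, poppy, tulip, bay, ivy, fig.

8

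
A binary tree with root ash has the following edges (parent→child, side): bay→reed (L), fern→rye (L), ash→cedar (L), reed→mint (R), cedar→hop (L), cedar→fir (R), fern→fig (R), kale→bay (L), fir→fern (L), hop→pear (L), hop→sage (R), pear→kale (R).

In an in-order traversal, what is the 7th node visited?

sage

In-order visits the left subtree, then the node, then the right subtree.
At ash: go left to cedar.
  At cedar: go left to hop.
    At hop: go left to pear.
      At pear: no left child.
      Visit pear.
      At pear: go right to kale.
        At kale: go left to bay.
          At bay: go left to reed.
            At reed: no left child.
            Visit reed.
            At reed: go right to mint.
              mint is a leaf — visit mint.
          Visit bay.
          At bay: no right child.
        Visit kale.
        At kale: no right child.
    Visit hop.
    At hop: go right to sage.
      sage is a leaf — visit sage.
  Visit cedar.
  At cedar: go right to fir.
    At fir: go left to fern.
      At fern: go left to rye.
        rye is a leaf — visit rye.
      Visit fern.
      At fern: go right to fig.
        fig is a leaf — visit fig.
    Visit fir.
    At fir: no right child.
Visit ash.
At ash: no right child.
Full in-order sequence: pear, reed, mint, bay, kale, hop, sage, cedar, rye, fern, fig, fir, ash.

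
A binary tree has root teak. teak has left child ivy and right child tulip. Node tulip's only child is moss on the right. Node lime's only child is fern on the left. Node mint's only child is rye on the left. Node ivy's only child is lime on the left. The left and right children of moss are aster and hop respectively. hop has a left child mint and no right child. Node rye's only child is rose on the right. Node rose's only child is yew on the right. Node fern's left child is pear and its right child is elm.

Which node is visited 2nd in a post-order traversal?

elm

Post-order visits the left subtree, then the right subtree, then the node.
At teak: go left to ivy.
  At ivy: go left to lime.
    At lime: go left to fern.
      At fern: go left to pear.
        pear is a leaf — visit pear.
      At fern: go right to elm.
        elm is a leaf — visit elm.
      Visit fern.
    At lime: no right child.
    Visit lime.
  At ivy: no right child.
  Visit ivy.
At teak: go right to tulip.
  At tulip: no left child.
  At tulip: go right to moss.
    At moss: go left to aster.
      aster is a leaf — visit aster.
    At moss: go right to hop.
      At hop: go left to mint.
        At mint: go left to rye.
          At rye: no left child.
          At rye: go right to rose.
            At rose: no left child.
            At rose: go right to yew.
              yew is a leaf — visit yew.
            Visit rose.
          Visit rye.
        At mint: no right child.
        Visit mint.
      At hop: no right child.
      Visit hop.
    Visit moss.
  Visit tulip.
Visit teak.
Full post-order sequence: pear, elm, fern, lime, ivy, aster, yew, rose, rye, mint, hop, moss, tulip, teak.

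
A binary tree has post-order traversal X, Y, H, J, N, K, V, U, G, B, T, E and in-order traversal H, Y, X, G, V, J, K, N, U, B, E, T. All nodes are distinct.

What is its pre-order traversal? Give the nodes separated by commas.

The last element of post-order is the root; it splits in-order into left and right subtrees.
Root E: left subtree has 10 nodes {H, Y, X, G, V, J, K, N, U, B}, right has 1 {T}.
  Root B: left subtree has 9 nodes {H, Y, X, G, V, J, K, N, U}, right has 0 { }.
    Root G: left subtree has 3 nodes {H, Y, X}, right has 5 {V, J, K, N, U}.
      Root H: left subtree has 0 nodes { }, right has 2 {Y, X}.
        Root Y: left subtree has 0 nodes { }, right has 1 {X}.
      Root U: left subtree has 4 nodes {V, J, K, N}, right has 0 { }.
        Root V: left subtree has 0 nodes { }, right has 3 {J, K, N}.
          Root K: left subtree has 1 node {J}, right has 1 {N}.

E, B, G, H, Y, X, U, V, K, J, N, T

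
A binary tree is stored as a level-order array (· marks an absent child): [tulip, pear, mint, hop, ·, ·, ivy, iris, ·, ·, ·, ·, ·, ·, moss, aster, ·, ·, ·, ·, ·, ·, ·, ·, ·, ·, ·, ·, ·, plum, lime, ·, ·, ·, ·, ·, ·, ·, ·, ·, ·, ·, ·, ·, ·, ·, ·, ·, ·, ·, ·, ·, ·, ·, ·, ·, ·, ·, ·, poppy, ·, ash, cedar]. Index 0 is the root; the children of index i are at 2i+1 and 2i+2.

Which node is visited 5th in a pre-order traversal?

aster

Pre-order visits the node, then its left subtree, then its right subtree.
Visit tulip.
At tulip: go left to pear.
  Visit pear.
  At pear: go left to hop.
    Visit hop.
    At hop: go left to iris.
      Visit iris.
      At iris: go left to aster.
        aster is a leaf — visit aster.
      At iris: no right child.
    At hop: no right child.
  At pear: no right child.
At tulip: go right to mint.
  Visit mint.
  At mint: no left child.
  At mint: go right to ivy.
    Visit ivy.
    At ivy: no left child.
    At ivy: go right to moss.
      Visit moss.
      At moss: go left to plum.
        Visit plum.
        At plum: go left to poppy.
          poppy is a leaf — visit poppy.
        At plum: no right child.
      At moss: go right to lime.
        Visit lime.
        At lime: go left to ash.
          ash is a leaf — visit ash.
        At lime: go right to cedar.
          cedar is a leaf — visit cedar.
Full pre-order sequence: tulip, pear, hop, iris, aster, mint, ivy, moss, plum, poppy, lime, ash, cedar.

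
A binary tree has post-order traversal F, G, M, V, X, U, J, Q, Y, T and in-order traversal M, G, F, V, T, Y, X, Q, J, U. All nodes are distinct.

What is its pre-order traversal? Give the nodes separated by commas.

The last element of post-order is the root; it splits in-order into left and right subtrees.
Root T: left subtree has 4 nodes {M, G, F, V}, right has 5 {Y, X, Q, J, U}.
  Root V: left subtree has 3 nodes {M, G, F}, right has 0 { }.
    Root M: left subtree has 0 nodes { }, right has 2 {G, F}.
      Root G: left subtree has 0 nodes { }, right has 1 {F}.
  Root Y: left subtree has 0 nodes { }, right has 4 {X, Q, J, U}.
    Root Q: left subtree has 1 node {X}, right has 2 {J, U}.
      Root J: left subtree has 0 nodes { }, right has 1 {U}.

T, V, M, G, F, Y, Q, X, J, U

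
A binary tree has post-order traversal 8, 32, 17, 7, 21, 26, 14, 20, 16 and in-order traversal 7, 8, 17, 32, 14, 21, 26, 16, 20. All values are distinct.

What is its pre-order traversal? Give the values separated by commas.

16, 14, 7, 17, 8, 32, 26, 21, 20

The last element of post-order is the root; it splits in-order into left and right subtrees.
Root 16: left subtree has 7 nodes {7, 8, 17, 32, 14, 21, 26}, right has 1 {20}.
  Root 14: left subtree has 4 nodes {7, 8, 17, 32}, right has 2 {21, 26}.
    Root 7: left subtree has 0 nodes { }, right has 3 {8, 17, 32}.
      Root 17: left subtree has 1 node {8}, right has 1 {32}.
    Root 26: left subtree has 1 node {21}, right has 0 { }.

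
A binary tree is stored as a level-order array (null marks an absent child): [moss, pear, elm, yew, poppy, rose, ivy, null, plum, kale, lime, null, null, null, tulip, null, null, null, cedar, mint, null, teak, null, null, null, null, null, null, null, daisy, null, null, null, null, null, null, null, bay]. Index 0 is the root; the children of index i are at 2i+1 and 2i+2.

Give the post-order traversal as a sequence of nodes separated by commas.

bay, cedar, plum, yew, mint, kale, teak, lime, poppy, pear, rose, daisy, tulip, ivy, elm, moss

Post-order visits the left subtree, then the right subtree, then the node.
At moss: go left to pear.
  At pear: go left to yew.
    At yew: no left child.
    At yew: go right to plum.
      At plum: no left child.
      At plum: go right to cedar.
        At cedar: go left to bay.
          bay is a leaf — visit bay.
        At cedar: no right child.
        Visit cedar.
      Visit plum.
    Visit yew.
  At pear: go right to poppy.
    At poppy: go left to kale.
      At kale: go left to mint.
        mint is a leaf — visit mint.
      At kale: no right child.
      Visit kale.
    At poppy: go right to lime.
      At lime: go left to teak.
        teak is a leaf — visit teak.
      At lime: no right child.
      Visit lime.
    Visit poppy.
  Visit pear.
At moss: go right to elm.
  At elm: go left to rose.
    rose is a leaf — visit rose.
  At elm: go right to ivy.
    At ivy: no left child.
    At ivy: go right to tulip.
      At tulip: go left to daisy.
        daisy is a leaf — visit daisy.
      At tulip: no right child.
      Visit tulip.
    Visit ivy.
  Visit elm.
Visit moss.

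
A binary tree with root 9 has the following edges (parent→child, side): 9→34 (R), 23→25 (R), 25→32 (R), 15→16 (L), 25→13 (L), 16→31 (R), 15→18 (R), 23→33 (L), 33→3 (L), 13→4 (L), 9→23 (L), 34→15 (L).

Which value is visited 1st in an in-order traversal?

3

In-order visits the left subtree, then the node, then the right subtree.
At 9: go left to 23.
  At 23: go left to 33.
    At 33: go left to 3.
      3 is a leaf — visit 3.
    Visit 33.
    At 33: no right child.
  Visit 23.
  At 23: go right to 25.
    At 25: go left to 13.
      At 13: go left to 4.
        4 is a leaf — visit 4.
      Visit 13.
      At 13: no right child.
    Visit 25.
    At 25: go right to 32.
      32 is a leaf — visit 32.
Visit 9.
At 9: go right to 34.
  At 34: go left to 15.
    At 15: go left to 16.
      At 16: no left child.
      Visit 16.
      At 16: go right to 31.
        31 is a leaf — visit 31.
    Visit 15.
    At 15: go right to 18.
      18 is a leaf — visit 18.
  Visit 34.
  At 34: no right child.
Full in-order sequence: 3, 33, 23, 4, 13, 25, 32, 9, 16, 31, 15, 18, 34.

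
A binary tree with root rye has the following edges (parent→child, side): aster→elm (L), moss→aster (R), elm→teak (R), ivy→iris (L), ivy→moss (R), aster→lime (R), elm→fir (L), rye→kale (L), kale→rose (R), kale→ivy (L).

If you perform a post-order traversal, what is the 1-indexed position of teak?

3

Post-order visits the left subtree, then the right subtree, then the node.
At rye: go left to kale.
  At kale: go left to ivy.
    At ivy: go left to iris.
      iris is a leaf — visit iris.
    At ivy: go right to moss.
      At moss: no left child.
      At moss: go right to aster.
        At aster: go left to elm.
          At elm: go left to fir.
            fir is a leaf — visit fir.
          At elm: go right to teak.
            teak is a leaf — visit teak.
          Visit elm.
        At aster: go right to lime.
          lime is a leaf — visit lime.
        Visit aster.
      Visit moss.
    Visit ivy.
  At kale: go right to rose.
    rose is a leaf — visit rose.
  Visit kale.
At rye: no right child.
Visit rye.
Full post-order sequence: iris, fir, teak, elm, lime, aster, moss, ivy, rose, kale, rye.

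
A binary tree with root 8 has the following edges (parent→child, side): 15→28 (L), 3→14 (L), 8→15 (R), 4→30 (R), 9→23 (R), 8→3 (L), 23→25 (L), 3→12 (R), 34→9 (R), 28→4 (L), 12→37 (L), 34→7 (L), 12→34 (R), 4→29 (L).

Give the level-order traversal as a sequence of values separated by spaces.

Level-order visits nodes level by level from the root, left to right within each level.
Level 0: 8
Level 1: 3, 15
Level 2: 14, 12, 28
Level 3: 37, 34, 4
Level 4: 7, 9, 29, 30
Level 5: 23
Level 6: 25

8 3 15 14 12 28 37 34 4 7 9 29 30 23 25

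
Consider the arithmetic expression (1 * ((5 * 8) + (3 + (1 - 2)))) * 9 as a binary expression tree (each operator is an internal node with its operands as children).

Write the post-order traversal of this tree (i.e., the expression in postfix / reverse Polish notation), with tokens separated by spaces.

Post-order on an expression tree gives postfix notation: for each operator, emit left operand, right operand, then the operator.

1 5 8 * 3 1 2 - + + * 9 *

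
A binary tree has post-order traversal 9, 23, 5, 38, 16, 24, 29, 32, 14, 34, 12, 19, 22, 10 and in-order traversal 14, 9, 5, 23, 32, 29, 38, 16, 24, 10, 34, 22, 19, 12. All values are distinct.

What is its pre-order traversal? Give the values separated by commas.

The last element of post-order is the root; it splits in-order into left and right subtrees.
Root 10: left subtree has 9 nodes {14, 9, 5, 23, 32, 29, 38, 16, 24}, right has 4 {34, 22, 19, 12}.
  Root 14: left subtree has 0 nodes { }, right has 8 {9, 5, 23, 32, 29, 38, 16, 24}.
    Root 32: left subtree has 3 nodes {9, 5, 23}, right has 4 {29, 38, 16, 24}.
      Root 5: left subtree has 1 node {9}, right has 1 {23}.
      Root 29: left subtree has 0 nodes { }, right has 3 {38, 16, 24}.
        Root 24: left subtree has 2 nodes {38, 16}, right has 0 { }.
          Root 16: left subtree has 1 node {38}, right has 0 { }.
  Root 22: left subtree has 1 node {34}, right has 2 {19, 12}.
    Root 19: left subtree has 0 nodes { }, right has 1 {12}.

10, 14, 32, 5, 9, 23, 29, 24, 16, 38, 22, 34, 19, 12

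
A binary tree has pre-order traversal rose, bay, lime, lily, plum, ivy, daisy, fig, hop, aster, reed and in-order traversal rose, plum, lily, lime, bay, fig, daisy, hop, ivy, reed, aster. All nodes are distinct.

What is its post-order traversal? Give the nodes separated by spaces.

plum lily lime fig hop daisy reed aster ivy bay rose

The first element of pre-order is the root; it splits in-order into left and right subtrees.
Root rose: left subtree has 0 nodes { }, right has 10 {plum, lily, lime, bay, fig, daisy, hop, ivy, reed, aster}.
  Root bay: left subtree has 3 nodes {plum, lily, lime}, right has 6 {fig, daisy, hop, ivy, reed, aster}.
    Root lime: left subtree has 2 nodes {plum, lily}, right has 0 { }.
      Root lily: left subtree has 1 node {plum}, right has 0 { }.
    Root ivy: left subtree has 3 nodes {fig, daisy, hop}, right has 2 {reed, aster}.
      Root daisy: left subtree has 1 node {fig}, right has 1 {hop}.
      Root aster: left subtree has 1 node {reed}, right has 0 { }.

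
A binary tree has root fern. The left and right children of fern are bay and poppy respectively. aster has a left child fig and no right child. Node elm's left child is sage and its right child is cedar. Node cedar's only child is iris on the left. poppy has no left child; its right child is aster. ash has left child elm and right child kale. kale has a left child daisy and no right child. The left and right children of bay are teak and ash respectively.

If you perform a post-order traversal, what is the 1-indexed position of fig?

Post-order visits the left subtree, then the right subtree, then the node.
At fern: go left to bay.
  At bay: go left to teak.
    teak is a leaf — visit teak.
  At bay: go right to ash.
    At ash: go left to elm.
      At elm: go left to sage.
        sage is a leaf — visit sage.
      At elm: go right to cedar.
        At cedar: go left to iris.
          iris is a leaf — visit iris.
        At cedar: no right child.
        Visit cedar.
      Visit elm.
    At ash: go right to kale.
      At kale: go left to daisy.
        daisy is a leaf — visit daisy.
      At kale: no right child.
      Visit kale.
    Visit ash.
  Visit bay.
At fern: go right to poppy.
  At poppy: no left child.
  At poppy: go right to aster.
    At aster: go left to fig.
      fig is a leaf — visit fig.
    At aster: no right child.
    Visit aster.
  Visit poppy.
Visit fern.
Full post-order sequence: teak, sage, iris, cedar, elm, daisy, kale, ash, bay, fig, aster, poppy, fern.

10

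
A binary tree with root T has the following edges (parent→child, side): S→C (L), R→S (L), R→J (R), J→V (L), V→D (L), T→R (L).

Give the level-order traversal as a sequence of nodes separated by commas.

T, R, S, J, C, V, D

Level-order visits nodes level by level from the root, left to right within each level.
Level 0: T
Level 1: R
Level 2: S, J
Level 3: C, V
Level 4: D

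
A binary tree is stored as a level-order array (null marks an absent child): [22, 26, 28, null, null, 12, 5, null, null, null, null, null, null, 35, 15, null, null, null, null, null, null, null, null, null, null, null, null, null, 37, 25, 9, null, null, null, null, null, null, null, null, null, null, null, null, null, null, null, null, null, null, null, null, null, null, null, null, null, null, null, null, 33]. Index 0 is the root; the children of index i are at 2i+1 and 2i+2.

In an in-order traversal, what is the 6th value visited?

In-order visits the left subtree, then the node, then the right subtree.
At 22: go left to 26.
  26 is a leaf — visit 26.
Visit 22.
At 22: go right to 28.
  At 28: go left to 12.
    12 is a leaf — visit 12.
  Visit 28.
  At 28: go right to 5.
    At 5: go left to 35.
      At 35: no left child.
      Visit 35.
      At 35: go right to 37.
        37 is a leaf — visit 37.
    Visit 5.
    At 5: go right to 15.
      At 15: go left to 25.
        At 25: go left to 33.
          33 is a leaf — visit 33.
        Visit 25.
        At 25: no right child.
      Visit 15.
      At 15: go right to 9.
        9 is a leaf — visit 9.
Full in-order sequence: 26, 22, 12, 28, 35, 37, 5, 33, 25, 15, 9.

37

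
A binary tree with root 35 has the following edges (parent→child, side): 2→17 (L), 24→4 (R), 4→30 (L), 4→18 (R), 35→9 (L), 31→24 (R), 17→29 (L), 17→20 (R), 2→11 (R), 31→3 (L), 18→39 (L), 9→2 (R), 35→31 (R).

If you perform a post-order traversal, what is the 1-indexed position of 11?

Post-order visits the left subtree, then the right subtree, then the node.
At 35: go left to 9.
  At 9: no left child.
  At 9: go right to 2.
    At 2: go left to 17.
      At 17: go left to 29.
        29 is a leaf — visit 29.
      At 17: go right to 20.
        20 is a leaf — visit 20.
      Visit 17.
    At 2: go right to 11.
      11 is a leaf — visit 11.
    Visit 2.
  Visit 9.
At 35: go right to 31.
  At 31: go left to 3.
    3 is a leaf — visit 3.
  At 31: go right to 24.
    At 24: no left child.
    At 24: go right to 4.
      At 4: go left to 30.
        30 is a leaf — visit 30.
      At 4: go right to 18.
        At 18: go left to 39.
          39 is a leaf — visit 39.
        At 18: no right child.
        Visit 18.
      Visit 4.
    Visit 24.
  Visit 31.
Visit 35.
Full post-order sequence: 29, 20, 17, 11, 2, 9, 3, 30, 39, 18, 4, 24, 31, 35.

4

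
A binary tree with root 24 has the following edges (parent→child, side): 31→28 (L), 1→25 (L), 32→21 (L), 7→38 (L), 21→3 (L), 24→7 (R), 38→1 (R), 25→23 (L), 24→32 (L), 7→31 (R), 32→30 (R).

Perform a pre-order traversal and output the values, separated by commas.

24, 32, 21, 3, 30, 7, 38, 1, 25, 23, 31, 28

Pre-order visits the node, then its left subtree, then its right subtree.
Visit 24.
At 24: go left to 32.
  Visit 32.
  At 32: go left to 21.
    Visit 21.
    At 21: go left to 3.
      3 is a leaf — visit 3.
    At 21: no right child.
  At 32: go right to 30.
    30 is a leaf — visit 30.
At 24: go right to 7.
  Visit 7.
  At 7: go left to 38.
    Visit 38.
    At 38: no left child.
    At 38: go right to 1.
      Visit 1.
      At 1: go left to 25.
        Visit 25.
        At 25: go left to 23.
          23 is a leaf — visit 23.
        At 25: no right child.
      At 1: no right child.
  At 7: go right to 31.
    Visit 31.
    At 31: go left to 28.
      28 is a leaf — visit 28.
    At 31: no right child.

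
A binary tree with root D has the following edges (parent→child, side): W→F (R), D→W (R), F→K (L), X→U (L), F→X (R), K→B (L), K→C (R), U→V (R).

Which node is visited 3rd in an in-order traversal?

B

In-order visits the left subtree, then the node, then the right subtree.
At D: no left child.
Visit D.
At D: go right to W.
  At W: no left child.
  Visit W.
  At W: go right to F.
    At F: go left to K.
      At K: go left to B.
        B is a leaf — visit B.
      Visit K.
      At K: go right to C.
        C is a leaf — visit C.
    Visit F.
    At F: go right to X.
      At X: go left to U.
        At U: no left child.
        Visit U.
        At U: go right to V.
          V is a leaf — visit V.
      Visit X.
      At X: no right child.
Full in-order sequence: D, W, B, K, C, F, U, V, X.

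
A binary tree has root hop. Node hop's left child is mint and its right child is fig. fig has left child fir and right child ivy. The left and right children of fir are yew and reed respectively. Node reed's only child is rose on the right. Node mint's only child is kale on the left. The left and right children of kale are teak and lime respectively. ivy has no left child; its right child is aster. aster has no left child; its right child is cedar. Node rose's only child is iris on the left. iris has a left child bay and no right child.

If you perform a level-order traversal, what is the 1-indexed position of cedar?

13

Level-order visits nodes level by level from the root, left to right within each level.
Level 0: hop
Level 1: mint, fig
Level 2: kale, fir, ivy
Level 3: teak, lime, yew, reed, aster
Level 4: rose, cedar
Level 5: iris
Level 6: bay
Full level-order sequence: hop, mint, fig, kale, fir, ivy, teak, lime, yew, reed, aster, rose, cedar, iris, bay.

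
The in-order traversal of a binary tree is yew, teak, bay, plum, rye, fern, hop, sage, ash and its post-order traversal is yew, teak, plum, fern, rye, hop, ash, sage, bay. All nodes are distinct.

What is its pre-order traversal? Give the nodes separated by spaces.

bay teak yew sage hop rye plum fern ash

The last element of post-order is the root; it splits in-order into left and right subtrees.
Root bay: left subtree has 2 nodes {yew, teak}, right has 6 {plum, rye, fern, hop, sage, ash}.
  Root teak: left subtree has 1 node {yew}, right has 0 { }.
  Root sage: left subtree has 4 nodes {plum, rye, fern, hop}, right has 1 {ash}.
    Root hop: left subtree has 3 nodes {plum, rye, fern}, right has 0 { }.
      Root rye: left subtree has 1 node {plum}, right has 1 {fern}.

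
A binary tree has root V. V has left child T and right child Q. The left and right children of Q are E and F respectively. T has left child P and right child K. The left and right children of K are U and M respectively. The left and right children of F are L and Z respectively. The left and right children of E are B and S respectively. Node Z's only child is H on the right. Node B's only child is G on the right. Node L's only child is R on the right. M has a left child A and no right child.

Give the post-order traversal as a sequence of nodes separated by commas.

Post-order visits the left subtree, then the right subtree, then the node.
At V: go left to T.
  At T: go left to P.
    P is a leaf — visit P.
  At T: go right to K.
    At K: go left to U.
      U is a leaf — visit U.
    At K: go right to M.
      At M: go left to A.
        A is a leaf — visit A.
      At M: no right child.
      Visit M.
    Visit K.
  Visit T.
At V: go right to Q.
  At Q: go left to E.
    At E: go left to B.
      At B: no left child.
      At B: go right to G.
        G is a leaf — visit G.
      Visit B.
    At E: go right to S.
      S is a leaf — visit S.
    Visit E.
  At Q: go right to F.
    At F: go left to L.
      At L: no left child.
      At L: go right to R.
        R is a leaf — visit R.
      Visit L.
    At F: go right to Z.
      At Z: no left child.
      At Z: go right to H.
        H is a leaf — visit H.
      Visit Z.
    Visit F.
  Visit Q.
Visit V.

P, U, A, M, K, T, G, B, S, E, R, L, H, Z, F, Q, V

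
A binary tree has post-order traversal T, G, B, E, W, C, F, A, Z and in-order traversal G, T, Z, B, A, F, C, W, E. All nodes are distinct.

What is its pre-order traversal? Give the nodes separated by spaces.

Z G T A B F C W E

The last element of post-order is the root; it splits in-order into left and right subtrees.
Root Z: left subtree has 2 nodes {G, T}, right has 6 {B, A, F, C, W, E}.
  Root G: left subtree has 0 nodes { }, right has 1 {T}.
  Root A: left subtree has 1 node {B}, right has 4 {F, C, W, E}.
    Root F: left subtree has 0 nodes { }, right has 3 {C, W, E}.
      Root C: left subtree has 0 nodes { }, right has 2 {W, E}.
        Root W: left subtree has 0 nodes { }, right has 1 {E}.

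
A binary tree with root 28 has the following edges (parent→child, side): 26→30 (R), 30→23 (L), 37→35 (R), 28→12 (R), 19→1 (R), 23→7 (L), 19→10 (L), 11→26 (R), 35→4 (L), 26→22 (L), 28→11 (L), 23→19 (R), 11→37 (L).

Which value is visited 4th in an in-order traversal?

In-order visits the left subtree, then the node, then the right subtree.
At 28: go left to 11.
  At 11: go left to 37.
    At 37: no left child.
    Visit 37.
    At 37: go right to 35.
      At 35: go left to 4.
        4 is a leaf — visit 4.
      Visit 35.
      At 35: no right child.
  Visit 11.
  At 11: go right to 26.
    At 26: go left to 22.
      22 is a leaf — visit 22.
    Visit 26.
    At 26: go right to 30.
      At 30: go left to 23.
        At 23: go left to 7.
          7 is a leaf — visit 7.
        Visit 23.
        At 23: go right to 19.
          At 19: go left to 10.
            10 is a leaf — visit 10.
          Visit 19.
          At 19: go right to 1.
            1 is a leaf — visit 1.
      Visit 30.
      At 30: no right child.
Visit 28.
At 28: go right to 12.
  12 is a leaf — visit 12.
Full in-order sequence: 37, 4, 35, 11, 22, 26, 7, 23, 10, 19, 1, 30, 28, 12.

11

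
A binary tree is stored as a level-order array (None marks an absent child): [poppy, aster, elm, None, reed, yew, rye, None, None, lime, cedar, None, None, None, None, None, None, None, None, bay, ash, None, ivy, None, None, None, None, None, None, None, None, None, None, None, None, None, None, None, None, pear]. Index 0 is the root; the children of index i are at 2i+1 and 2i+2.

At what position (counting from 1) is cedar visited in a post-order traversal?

Post-order visits the left subtree, then the right subtree, then the node.
At poppy: go left to aster.
  At aster: no left child.
  At aster: go right to reed.
    At reed: go left to lime.
      At lime: go left to bay.
        At bay: go left to pear.
          pear is a leaf — visit pear.
        At bay: no right child.
        Visit bay.
      At lime: go right to ash.
        ash is a leaf — visit ash.
      Visit lime.
    At reed: go right to cedar.
      At cedar: no left child.
      At cedar: go right to ivy.
        ivy is a leaf — visit ivy.
      Visit cedar.
    Visit reed.
  Visit aster.
At poppy: go right to elm.
  At elm: go left to yew.
    yew is a leaf — visit yew.
  At elm: go right to rye.
    rye is a leaf — visit rye.
  Visit elm.
Visit poppy.
Full post-order sequence: pear, bay, ash, lime, ivy, cedar, reed, aster, yew, rye, elm, poppy.

6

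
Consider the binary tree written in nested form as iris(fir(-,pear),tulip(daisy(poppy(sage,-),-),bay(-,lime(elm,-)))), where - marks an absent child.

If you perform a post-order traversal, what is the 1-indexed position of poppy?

4

Post-order visits the left subtree, then the right subtree, then the node.
At iris: go left to fir.
  At fir: no left child.
  At fir: go right to pear.
    pear is a leaf — visit pear.
  Visit fir.
At iris: go right to tulip.
  At tulip: go left to daisy.
    At daisy: go left to poppy.
      At poppy: go left to sage.
        sage is a leaf — visit sage.
      At poppy: no right child.
      Visit poppy.
    At daisy: no right child.
    Visit daisy.
  At tulip: go right to bay.
    At bay: no left child.
    At bay: go right to lime.
      At lime: go left to elm.
        elm is a leaf — visit elm.
      At lime: no right child.
      Visit lime.
    Visit bay.
  Visit tulip.
Visit iris.
Full post-order sequence: pear, fir, sage, poppy, daisy, elm, lime, bay, tulip, iris.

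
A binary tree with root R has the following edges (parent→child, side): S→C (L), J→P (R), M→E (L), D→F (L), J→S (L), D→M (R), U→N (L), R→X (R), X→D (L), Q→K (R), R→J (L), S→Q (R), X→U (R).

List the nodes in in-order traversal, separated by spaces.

In-order visits the left subtree, then the node, then the right subtree.
At R: go left to J.
  At J: go left to S.
    At S: go left to C.
      C is a leaf — visit C.
    Visit S.
    At S: go right to Q.
      At Q: no left child.
      Visit Q.
      At Q: go right to K.
        K is a leaf — visit K.
  Visit J.
  At J: go right to P.
    P is a leaf — visit P.
Visit R.
At R: go right to X.
  At X: go left to D.
    At D: go left to F.
      F is a leaf — visit F.
    Visit D.
    At D: go right to M.
      At M: go left to E.
        E is a leaf — visit E.
      Visit M.
      At M: no right child.
  Visit X.
  At X: go right to U.
    At U: go left to N.
      N is a leaf — visit N.
    Visit U.
    At U: no right child.

C S Q K J P R F D E M X N U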